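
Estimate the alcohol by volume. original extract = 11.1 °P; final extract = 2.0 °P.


SG = 259/(259 − P);  ABV = (OG − FG)·131.25
OG = 259/(259 − 11.1) = 1.0448
FG = 259/(259 − 2.0) = 1.0078
ABV = (1.0448 − 1.0078)·131.25

4.8555 % ABV


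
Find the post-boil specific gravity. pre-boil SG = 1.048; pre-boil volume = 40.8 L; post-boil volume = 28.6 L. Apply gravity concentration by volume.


SG_post = 1 + (SG_pre − 1)·V_pre/V_post
pts_pre = (1.048 − 1)·1000 = 48.0000
pts_post = 48.0000·40.8/28.6 = 68.4755
SG_post = 1 + 68.4755/1000

1.0685


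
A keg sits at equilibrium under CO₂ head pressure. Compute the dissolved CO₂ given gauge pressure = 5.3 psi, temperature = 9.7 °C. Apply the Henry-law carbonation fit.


vols = (P + 14.695)·(0.01821 + 0.09011·e^(−0.04·T))
vols = (5.3 + 14.695)·(0.01821 + 0.09011·e^(−0.04·9.7))

1.5864 volumes


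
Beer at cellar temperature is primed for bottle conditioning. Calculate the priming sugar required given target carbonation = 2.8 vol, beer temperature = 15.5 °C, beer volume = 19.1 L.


residual = 14.695·(0.01821 + 0.09011·e^(−0.04·T));  sugar = (target − residual)·4.0·V
residual = 14.695·(0.01821 + 0.09011·e^(−0.04·15.5)) = 0.9799
sugar = (2.8 − 0.9799)·4.0·19.1

139.0538 g


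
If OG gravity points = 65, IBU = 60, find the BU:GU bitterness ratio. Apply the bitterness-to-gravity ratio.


BU:GU = IBU / OG_points
BU:GU = 60 / 65

0.9231


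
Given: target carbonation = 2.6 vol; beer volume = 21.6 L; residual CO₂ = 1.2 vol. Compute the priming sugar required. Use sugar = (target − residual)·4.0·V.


sugar = (2.6 − 1.2)·4.0·21.6

120.9600 g


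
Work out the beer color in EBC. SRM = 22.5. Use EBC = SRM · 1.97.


EBC = 22.5 · 1.97

44.3250 EBC


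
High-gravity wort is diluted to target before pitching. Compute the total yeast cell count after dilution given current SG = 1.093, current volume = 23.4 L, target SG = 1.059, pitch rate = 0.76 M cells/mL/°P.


V_w = V·((SG_c−1)/(SG_t−1)−1);  °P = 259 − 259/SG_t;  cells = rate·(V+V_w)·°P
V_w = 23.4·((1.093−1)/(1.059−1)−1) = 13.4847
V_final = 23.4 + 13.4847 = 36.8847
°P = 259 − 259/1.059 = 14.4297
cells = 0.76·36.8847·14.4297

404.4978 billion cells


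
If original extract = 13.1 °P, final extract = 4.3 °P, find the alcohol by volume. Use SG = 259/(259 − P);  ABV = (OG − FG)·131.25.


OG = 259/(259 − 13.1) = 1.0533
FG = 259/(259 − 4.3) = 1.0169
ABV = (1.0533 − 1.0169)·131.25

4.7763 % ABV


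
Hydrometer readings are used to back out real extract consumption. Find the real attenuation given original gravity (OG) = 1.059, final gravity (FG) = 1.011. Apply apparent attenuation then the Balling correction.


AA = (OG−FG)/(OG−1)·100;  RA = AA·0.8192
AA = (1.059 − 1.011)/(1.059 − 1)·100 = 81.3559
RA = 81.3559·0.8192

66.6468 %


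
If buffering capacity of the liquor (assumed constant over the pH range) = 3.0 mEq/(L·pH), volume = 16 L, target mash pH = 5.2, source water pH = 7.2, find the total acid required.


acid = buffering capacity · (pH_source − pH_target) · V
acid = 3.0 · (7.2 − 5.2) · 16

96.0000 mEq


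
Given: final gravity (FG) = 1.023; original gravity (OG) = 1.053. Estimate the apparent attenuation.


AA = (OG − FG)/(OG − 1) · 100
AA = (1.053 − 1.023)/(1.053 − 1) · 100

56.6038 %


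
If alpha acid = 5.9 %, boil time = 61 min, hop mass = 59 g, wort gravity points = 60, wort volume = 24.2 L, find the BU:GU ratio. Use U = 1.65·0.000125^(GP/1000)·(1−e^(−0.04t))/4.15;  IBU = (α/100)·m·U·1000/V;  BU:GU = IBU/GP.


U = 1.65·0.000125^(60/1000)·(1−e^(−0.04·61))/4.15 = 0.2117
IBU = (5.9/100)·59·0.2117·1000/24.2 = 30.4462
BU:GU = 30.4462/60

0.5074


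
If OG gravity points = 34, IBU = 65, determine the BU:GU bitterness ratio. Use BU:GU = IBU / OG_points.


BU:GU = 65 / 34

1.9118


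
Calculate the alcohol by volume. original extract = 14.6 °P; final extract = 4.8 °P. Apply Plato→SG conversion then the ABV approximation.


SG = 259/(259 − P);  ABV = (OG − FG)·131.25
OG = 259/(259 − 14.6) = 1.0597
FG = 259/(259 − 4.8) = 1.0189
ABV = (1.0597 − 1.0189)·131.25

5.3623 % ABV


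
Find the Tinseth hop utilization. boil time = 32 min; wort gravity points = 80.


U = 1.65·0.000125^(GP/1000) · (1 − e^(−0.04·t))/4.15
bigness = 1.65·0.000125^(80/1000) = 0.8040
boil_factor = (1 − e^(−0.04·32))/4.15 = 0.1740
U = 0.8040 · 0.1740

0.1399


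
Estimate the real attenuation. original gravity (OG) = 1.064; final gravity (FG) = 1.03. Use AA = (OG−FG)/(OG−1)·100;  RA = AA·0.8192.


AA = (1.064 − 1.03)/(1.064 − 1)·100 = 53.1250
RA = 53.1250·0.8192

43.5200 %


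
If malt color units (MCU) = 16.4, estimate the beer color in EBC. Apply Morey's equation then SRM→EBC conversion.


SRM = 1.4922·MCU^0.6859;  EBC = SRM·1.97
SRM = 1.4922·16.4^0.6859 = 10.1646
EBC = 10.1646·1.97

20.0242 EBC


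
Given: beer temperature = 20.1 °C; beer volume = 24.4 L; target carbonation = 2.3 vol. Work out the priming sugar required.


residual = 14.695·(0.01821 + 0.09011·e^(−0.04·T));  sugar = (target − residual)·4.0·V
residual = 14.695·(0.01821 + 0.09011·e^(−0.04·20.1)) = 0.8602
sugar = (2.3 − 0.8602)·4.0·24.4

140.5238 g


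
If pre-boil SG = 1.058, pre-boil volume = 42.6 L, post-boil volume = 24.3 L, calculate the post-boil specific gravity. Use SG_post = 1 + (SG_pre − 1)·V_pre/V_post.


pts_pre = (1.058 − 1)·1000 = 58.0000
pts_post = 58.0000·42.6/24.3 = 101.6790
SG_post = 1 + 101.6790/1000

1.1017


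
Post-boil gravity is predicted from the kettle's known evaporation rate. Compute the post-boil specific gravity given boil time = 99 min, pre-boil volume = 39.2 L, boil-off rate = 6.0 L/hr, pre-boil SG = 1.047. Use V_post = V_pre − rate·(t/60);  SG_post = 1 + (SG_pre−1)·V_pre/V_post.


V_post = 39.2 − 6.0·(99/60) = 29.3000
SG_post = 1 + (1.047 − 1)·39.2/29.3000

1.0629


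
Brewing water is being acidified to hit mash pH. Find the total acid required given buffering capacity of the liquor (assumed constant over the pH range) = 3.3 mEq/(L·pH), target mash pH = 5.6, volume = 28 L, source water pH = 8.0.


acid = buffering capacity · (pH_source − pH_target) · V
acid = 3.3 · (8.0 − 5.6) · 28

221.7600 mEq


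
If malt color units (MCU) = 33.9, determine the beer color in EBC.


SRM = 1.4922·MCU^0.6859;  EBC = SRM·1.97
SRM = 1.4922·33.9^0.6859 = 16.7260
EBC = 16.7260·1.97

32.9501 EBC


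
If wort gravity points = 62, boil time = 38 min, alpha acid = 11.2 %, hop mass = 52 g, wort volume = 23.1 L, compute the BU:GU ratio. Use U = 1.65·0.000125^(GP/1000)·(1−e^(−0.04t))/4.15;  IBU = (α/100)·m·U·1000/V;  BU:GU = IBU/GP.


U = 1.65·0.000125^(62/1000)·(1−e^(−0.04·38))/4.15 = 0.1779
IBU = (11.2/100)·52·0.1779·1000/23.1 = 44.8606
BU:GU = 44.8606/62

0.7236


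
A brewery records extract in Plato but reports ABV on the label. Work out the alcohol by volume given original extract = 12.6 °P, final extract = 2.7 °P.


SG = 259/(259 − P);  ABV = (OG − FG)·131.25
OG = 259/(259 − 12.6) = 1.0511
FG = 259/(259 − 2.7) = 1.0105
ABV = (1.0511 − 1.0105)·131.25

5.3290 % ABV


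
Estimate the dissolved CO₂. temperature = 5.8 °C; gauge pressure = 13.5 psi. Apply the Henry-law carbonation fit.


vols = (P + 14.695)·(0.01821 + 0.09011·e^(−0.04·T))
vols = (13.5 + 14.695)·(0.01821 + 0.09011·e^(−0.04·5.8))

2.5280 volumes


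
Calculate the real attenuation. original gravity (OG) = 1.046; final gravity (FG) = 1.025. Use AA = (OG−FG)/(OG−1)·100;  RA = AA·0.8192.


AA = (1.046 − 1.025)/(1.046 − 1)·100 = 45.6522
RA = 45.6522·0.8192

37.3983 %


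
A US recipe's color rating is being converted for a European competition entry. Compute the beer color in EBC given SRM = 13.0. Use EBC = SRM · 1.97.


EBC = 13.0 · 1.97

25.6100 EBC


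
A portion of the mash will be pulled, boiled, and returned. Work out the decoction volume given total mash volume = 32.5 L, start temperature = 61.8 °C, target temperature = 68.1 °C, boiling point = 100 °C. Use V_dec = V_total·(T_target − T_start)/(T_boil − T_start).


V_dec = 32.5·(68.1 − 61.8)/(100 − 61.8)

5.3599 L


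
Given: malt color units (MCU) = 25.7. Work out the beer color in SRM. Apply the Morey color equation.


SRM = 1.4922 · MCU^0.6859
SRM = 1.4922 · 25.7^0.6859

13.8325 SRM


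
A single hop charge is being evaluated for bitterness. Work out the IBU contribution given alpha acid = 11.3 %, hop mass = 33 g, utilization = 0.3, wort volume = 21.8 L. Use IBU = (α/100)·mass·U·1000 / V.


IBU = (11.3/100)·33·0.3·1000 / 21.8

51.3165 IBU


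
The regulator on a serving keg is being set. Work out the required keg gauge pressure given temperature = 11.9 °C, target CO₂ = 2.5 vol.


psi = vols/(0.01821 + 0.09011·e^(−0.04·T)) − 14.695
psi = 2.5/(0.01821 + 0.09011·e^(−0.04·11.9)) − 14.695

19.0013 psi


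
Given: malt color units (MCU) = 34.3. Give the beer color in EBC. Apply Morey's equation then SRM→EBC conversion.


SRM = 1.4922·MCU^0.6859;  EBC = SRM·1.97
SRM = 1.4922·34.3^0.6859 = 16.8611
EBC = 16.8611·1.97

33.2163 EBC


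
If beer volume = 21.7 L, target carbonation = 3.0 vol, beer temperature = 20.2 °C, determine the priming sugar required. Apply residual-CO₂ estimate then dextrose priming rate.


residual = 14.695·(0.01821 + 0.09011·e^(−0.04·T));  sugar = (target − residual)·4.0·V
residual = 14.695·(0.01821 + 0.09011·e^(−0.04·20.2)) = 0.8578
sugar = (3.0 − 0.8578)·4.0·21.7

185.9394 g


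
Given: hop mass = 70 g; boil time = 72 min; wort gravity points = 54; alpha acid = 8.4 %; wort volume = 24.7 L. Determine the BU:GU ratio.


U = 1.65·0.000125^(GP/1000)·(1−e^(−0.04t))/4.15;  IBU = (α/100)·m·U·1000/V;  BU:GU = IBU/GP
U = 1.65·0.000125^(54/1000)·(1−e^(−0.04·72))/4.15 = 0.2310
IBU = (8.4/100)·70·0.2310·1000/24.7 = 54.9869
BU:GU = 54.9869/54

1.0183


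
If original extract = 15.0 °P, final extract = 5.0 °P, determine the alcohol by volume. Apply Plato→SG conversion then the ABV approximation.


SG = 259/(259 − P);  ABV = (OG − FG)·131.25
OG = 259/(259 − 15.0) = 1.0615
FG = 259/(259 − 5.0) = 1.0197
ABV = (1.0615 − 1.0197)·131.25

5.4850 % ABV


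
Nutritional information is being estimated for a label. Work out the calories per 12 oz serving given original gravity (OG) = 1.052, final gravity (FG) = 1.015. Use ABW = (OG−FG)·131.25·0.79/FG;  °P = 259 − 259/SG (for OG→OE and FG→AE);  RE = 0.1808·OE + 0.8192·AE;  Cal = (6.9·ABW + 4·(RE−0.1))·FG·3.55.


ABW = (1.052 − 1.015)·131.25·0.79/1.015 = 3.7797
OE = 259 − 259/1.052 = 12.8023 °P
AE = 259 − 259/1.015 = 3.8276 °P
RE = 0.1808·12.8023 + 0.8192·3.8276 = 5.4502 °P
Cal = (6.9·3.7797 + 4·(5.4502−0.1))·1.015·3.55

171.0861 kcal


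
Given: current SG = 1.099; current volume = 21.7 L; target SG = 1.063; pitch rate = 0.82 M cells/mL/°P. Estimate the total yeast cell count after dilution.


V_w = V·((SG_c−1)/(SG_t−1)−1);  °P = 259 − 259/SG_t;  cells = rate·(V+V_w)·°P
V_w = 21.7·((1.099−1)/(1.063−1)−1) = 12.4000
V_final = 21.7 + 12.4000 = 34.1000
°P = 259 − 259/1.063 = 15.3500
cells = 0.82·34.1000·15.3500

429.2154 billion cells


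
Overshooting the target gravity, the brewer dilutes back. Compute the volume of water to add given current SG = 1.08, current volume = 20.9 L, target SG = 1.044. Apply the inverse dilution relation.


V_water = V·((SG_curr − 1)/(SG_target − 1) − 1)
V_water = 20.9·((1.08 − 1)/(1.044 − 1) − 1)

17.1000 L


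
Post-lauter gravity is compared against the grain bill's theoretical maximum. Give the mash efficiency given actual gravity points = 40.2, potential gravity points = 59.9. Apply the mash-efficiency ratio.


efficiency = actual / potential × 100
efficiency = 40.2 / 59.9 × 100

67.1119 %


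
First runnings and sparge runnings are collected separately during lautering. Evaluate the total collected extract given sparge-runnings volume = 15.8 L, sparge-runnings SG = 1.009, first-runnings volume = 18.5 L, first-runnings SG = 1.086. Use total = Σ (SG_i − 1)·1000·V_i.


first = (1.086 − 1)·1000·18.5 = 1591.0000
sparge = (1.009 − 1)·1000·15.8 = 142.2000
total = 1591.0000 + 142.2000

1733.2000 gravity·L


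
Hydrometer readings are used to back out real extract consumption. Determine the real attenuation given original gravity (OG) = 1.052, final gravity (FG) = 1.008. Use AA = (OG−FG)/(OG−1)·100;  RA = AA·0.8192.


AA = (1.052 − 1.008)/(1.052 − 1)·100 = 84.6154
RA = 84.6154·0.8192

69.3169 %


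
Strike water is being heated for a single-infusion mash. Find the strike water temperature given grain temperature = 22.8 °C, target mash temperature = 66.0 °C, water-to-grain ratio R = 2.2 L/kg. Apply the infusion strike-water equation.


T_strike = (0.41/R)·(T_mash − T_grain) + T_mash
T_strike = (0.41/2.2)·(66.0 − 22.8) + 66.0

74.0509 °C


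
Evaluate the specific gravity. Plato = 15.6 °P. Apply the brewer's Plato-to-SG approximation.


SG = 259/(259 − P)
SG = 259/(259 − 15.6)

1.0641


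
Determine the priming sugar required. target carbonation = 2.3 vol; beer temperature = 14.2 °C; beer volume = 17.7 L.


residual = 14.695·(0.01821 + 0.09011·e^(−0.04·T));  sugar = (target − residual)·4.0·V
residual = 14.695·(0.01821 + 0.09011·e^(−0.04·14.2)) = 1.0179
sugar = (2.3 − 1.0179)·4.0·17.7

90.7695 g


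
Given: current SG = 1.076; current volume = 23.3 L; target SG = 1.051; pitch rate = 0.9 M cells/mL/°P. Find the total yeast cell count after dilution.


V_w = V·((SG_c−1)/(SG_t−1)−1);  °P = 259 − 259/SG_t;  cells = rate·(V+V_w)·°P
V_w = 23.3·((1.076−1)/(1.051−1)−1) = 11.4216
V_final = 23.3 + 11.4216 = 34.7216
°P = 259 − 259/1.051 = 12.5680
cells = 0.9·34.7216·12.5680

392.7436 billion cells


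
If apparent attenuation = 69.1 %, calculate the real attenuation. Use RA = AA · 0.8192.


RA = 69.1 · 0.8192

56.6067 %


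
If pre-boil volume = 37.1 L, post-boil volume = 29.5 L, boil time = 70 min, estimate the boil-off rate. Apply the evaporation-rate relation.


rate = (V_pre − V_post) / (t_min/60)
rate = (37.1 − 29.5) / (70/60)

6.5143 L/hr


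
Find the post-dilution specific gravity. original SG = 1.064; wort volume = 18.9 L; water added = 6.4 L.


SG_new = 1 + (SG_old − 1)·V_old/(V_old + V_water)
pts = (1.064 − 1)·1000·18.9/(18.9 + 6.4) = 47.8103
SG_new = 1 + 47.8103/1000

1.0478


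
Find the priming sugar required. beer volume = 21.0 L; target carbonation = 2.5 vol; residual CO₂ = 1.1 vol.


sugar = (target − residual)·4.0·V
sugar = (2.5 − 1.1)·4.0·21.0

117.6000 g


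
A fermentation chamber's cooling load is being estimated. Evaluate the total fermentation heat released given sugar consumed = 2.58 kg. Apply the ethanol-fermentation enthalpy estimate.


Q = m_sugar · 590 kJ/kg
Q = 2.58 · 590

1522.2000 kJ


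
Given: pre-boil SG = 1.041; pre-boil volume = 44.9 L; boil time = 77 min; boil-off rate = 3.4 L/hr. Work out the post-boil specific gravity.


V_post = V_pre − rate·(t/60);  SG_post = 1 + (SG_pre−1)·V_pre/V_post
V_post = 44.9 − 3.4·(77/60) = 40.5367
SG_post = 1 + (1.041 − 1)·44.9/40.5367

1.0454


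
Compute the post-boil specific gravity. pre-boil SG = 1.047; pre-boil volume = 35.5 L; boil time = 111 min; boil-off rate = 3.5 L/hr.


V_post = V_pre − rate·(t/60);  SG_post = 1 + (SG_pre−1)·V_pre/V_post
V_post = 35.5 − 3.5·(111/60) = 29.0250
SG_post = 1 + (1.047 − 1)·35.5/29.0250

1.0575


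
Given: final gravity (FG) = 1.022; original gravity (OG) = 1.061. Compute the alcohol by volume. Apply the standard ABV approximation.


ABV = (OG − FG) · 131.25
ABV = (1.061 − 1.022) · 131.25

5.1187 % ABV


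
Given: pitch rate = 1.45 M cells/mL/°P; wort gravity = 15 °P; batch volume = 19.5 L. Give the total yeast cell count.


cells (billions) = rate · V_L · °P
cells = 1.45 · 19.5 · 15

424.1250 billion cells


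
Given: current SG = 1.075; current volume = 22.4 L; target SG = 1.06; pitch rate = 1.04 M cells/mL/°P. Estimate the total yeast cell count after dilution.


V_w = V·((SG_c−1)/(SG_t−1)−1);  °P = 259 − 259/SG_t;  cells = rate·(V+V_w)·°P
V_w = 22.4·((1.075−1)/(1.06−1)−1) = 5.6000
V_final = 22.4 + 5.6000 = 28.0000
°P = 259 − 259/1.06 = 14.6604
cells = 1.04·28.0000·14.6604

426.9102 billion cells


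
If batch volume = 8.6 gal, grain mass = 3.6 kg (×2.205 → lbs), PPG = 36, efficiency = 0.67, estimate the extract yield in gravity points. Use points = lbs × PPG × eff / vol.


lbs = 3.6 × 2.205 = 7.9380
points = 7.9380 × 36 × 0.67 / 8.6

22.2633 points


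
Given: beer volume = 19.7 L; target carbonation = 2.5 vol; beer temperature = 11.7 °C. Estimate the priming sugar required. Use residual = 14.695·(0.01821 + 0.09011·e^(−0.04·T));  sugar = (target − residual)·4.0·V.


residual = 14.695·(0.01821 + 0.09011·e^(−0.04·11.7)) = 1.0969
sugar = (2.5 − 1.0969)·4.0·19.7

110.5674 g


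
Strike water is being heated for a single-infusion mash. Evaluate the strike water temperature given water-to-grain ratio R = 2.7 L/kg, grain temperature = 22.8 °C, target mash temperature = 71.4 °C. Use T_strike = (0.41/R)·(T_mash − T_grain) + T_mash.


T_strike = (0.41/2.7)·(71.4 − 22.8) + 71.4

78.7800 °C


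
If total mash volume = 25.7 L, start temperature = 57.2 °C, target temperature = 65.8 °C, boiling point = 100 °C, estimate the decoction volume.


V_dec = V_total·(T_target − T_start)/(T_boil − T_start)
V_dec = 25.7·(65.8 − 57.2)/(100 − 57.2)

5.1640 L


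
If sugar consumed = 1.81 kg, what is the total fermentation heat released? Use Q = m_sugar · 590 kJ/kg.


Q = 1.81 · 590

1067.9000 kJ


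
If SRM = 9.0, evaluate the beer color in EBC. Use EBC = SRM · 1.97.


EBC = 9.0 · 1.97

17.7300 EBC


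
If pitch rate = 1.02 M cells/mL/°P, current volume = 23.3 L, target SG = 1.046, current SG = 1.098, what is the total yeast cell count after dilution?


V_w = V·((SG_c−1)/(SG_t−1)−1);  °P = 259 − 259/SG_t;  cells = rate·(V+V_w)·°P
V_w = 23.3·((1.098−1)/(1.046−1)−1) = 26.3391
V_final = 23.3 + 26.3391 = 49.6391
°P = 259 − 259/1.046 = 11.3901
cells = 1.02·49.6391·11.3901

576.7004 billion cells


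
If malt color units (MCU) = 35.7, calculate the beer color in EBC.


SRM = 1.4922·MCU^0.6859;  EBC = SRM·1.97
SRM = 1.4922·35.7^0.6859 = 17.3301
EBC = 17.3301·1.97

34.1404 EBC


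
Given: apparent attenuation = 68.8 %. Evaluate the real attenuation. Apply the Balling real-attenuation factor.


RA = AA · 0.8192
RA = 68.8 · 0.8192

56.3610 %


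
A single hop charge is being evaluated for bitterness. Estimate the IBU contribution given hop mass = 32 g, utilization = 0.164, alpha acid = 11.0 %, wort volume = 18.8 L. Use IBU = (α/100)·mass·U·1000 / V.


IBU = (11.0/100)·32·0.164·1000 / 18.8

30.7064 IBU


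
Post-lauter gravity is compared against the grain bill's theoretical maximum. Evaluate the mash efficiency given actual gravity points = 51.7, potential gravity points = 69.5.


efficiency = actual / potential × 100
efficiency = 51.7 / 69.5 × 100

74.3885 %


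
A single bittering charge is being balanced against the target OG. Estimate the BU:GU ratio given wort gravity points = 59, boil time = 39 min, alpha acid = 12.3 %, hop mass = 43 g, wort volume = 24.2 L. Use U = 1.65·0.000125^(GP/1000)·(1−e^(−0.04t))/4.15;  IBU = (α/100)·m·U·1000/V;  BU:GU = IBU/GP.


U = 1.65·0.000125^(59/1000)·(1−e^(−0.04·39))/4.15 = 0.1848
IBU = (12.3/100)·43·0.1848·1000/24.2 = 40.3891
BU:GU = 40.3891/59

0.6846


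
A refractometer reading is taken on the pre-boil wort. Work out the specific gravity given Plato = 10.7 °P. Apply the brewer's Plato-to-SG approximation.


SG = 259/(259 − P)
SG = 259/(259 − 10.7)

1.0431


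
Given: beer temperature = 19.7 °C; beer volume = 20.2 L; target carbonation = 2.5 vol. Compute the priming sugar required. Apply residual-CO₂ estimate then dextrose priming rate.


residual = 14.695·(0.01821 + 0.09011·e^(−0.04·T));  sugar = (target − residual)·4.0·V
residual = 14.695·(0.01821 + 0.09011·e^(−0.04·19.7)) = 0.8698
sugar = (2.5 − 0.8698)·4.0·20.2

131.7230 g


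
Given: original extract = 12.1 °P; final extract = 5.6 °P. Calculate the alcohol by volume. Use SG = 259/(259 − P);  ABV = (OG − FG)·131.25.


OG = 259/(259 − 12.1) = 1.0490
FG = 259/(259 − 5.6) = 1.0221
ABV = (1.0490 − 1.0221)·131.25

3.5317 % ABV


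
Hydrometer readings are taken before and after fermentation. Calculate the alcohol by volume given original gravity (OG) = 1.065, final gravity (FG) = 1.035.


ABV = (OG − FG) · 131.25
ABV = (1.065 − 1.035) · 131.25

3.9375 % ABV


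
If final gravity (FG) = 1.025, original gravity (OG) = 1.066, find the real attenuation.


AA = (OG−FG)/(OG−1)·100;  RA = AA·0.8192
AA = (1.066 − 1.025)/(1.066 − 1)·100 = 62.1212
RA = 62.1212·0.8192

50.8897 %


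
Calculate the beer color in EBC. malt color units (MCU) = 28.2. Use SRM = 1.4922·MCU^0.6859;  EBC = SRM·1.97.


SRM = 1.4922·28.2^0.6859 = 14.7419
EBC = 14.7419·1.97

29.0415 EBC


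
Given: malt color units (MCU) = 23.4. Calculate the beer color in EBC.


SRM = 1.4922·MCU^0.6859;  EBC = SRM·1.97
SRM = 1.4922·23.4^0.6859 = 12.9710
EBC = 12.9710·1.97

25.5528 EBC


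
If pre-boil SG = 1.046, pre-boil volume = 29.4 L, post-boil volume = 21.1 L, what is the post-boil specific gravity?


SG_post = 1 + (SG_pre − 1)·V_pre/V_post
pts_pre = (1.046 − 1)·1000 = 46.0000
pts_post = 46.0000·29.4/21.1 = 64.0948
SG_post = 1 + 64.0948/1000

1.0641


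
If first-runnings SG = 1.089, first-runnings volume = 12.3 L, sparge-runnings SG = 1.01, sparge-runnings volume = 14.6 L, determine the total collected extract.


total = Σ (SG_i − 1)·1000·V_i
first = (1.089 − 1)·1000·12.3 = 1094.7000
sparge = (1.01 − 1)·1000·14.6 = 146.0000
total = 1094.7000 + 146.0000

1240.7000 gravity·L


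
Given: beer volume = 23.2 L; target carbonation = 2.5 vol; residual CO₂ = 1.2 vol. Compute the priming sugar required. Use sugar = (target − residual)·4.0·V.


sugar = (2.5 − 1.2)·4.0·23.2

120.6400 g


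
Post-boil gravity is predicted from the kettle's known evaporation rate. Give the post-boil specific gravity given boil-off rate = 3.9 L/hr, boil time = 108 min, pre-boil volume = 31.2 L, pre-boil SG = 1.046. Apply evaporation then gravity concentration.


V_post = V_pre − rate·(t/60);  SG_post = 1 + (SG_pre−1)·V_pre/V_post
V_post = 31.2 − 3.9·(108/60) = 24.1800
SG_post = 1 + (1.046 − 1)·31.2/24.1800

1.0594


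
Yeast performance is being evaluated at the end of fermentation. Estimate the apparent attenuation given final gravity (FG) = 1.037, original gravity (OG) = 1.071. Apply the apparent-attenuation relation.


AA = (OG − FG)/(OG − 1) · 100
AA = (1.071 − 1.037)/(1.071 − 1) · 100

47.8873 %


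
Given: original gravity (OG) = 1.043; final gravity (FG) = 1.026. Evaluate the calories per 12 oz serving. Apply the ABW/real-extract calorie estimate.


ABW = (OG−FG)·131.25·0.79/FG;  °P = 259 − 259/SG (for OG→OE and FG→AE);  RE = 0.1808·OE + 0.8192·AE;  Cal = (6.9·ABW + 4·(RE−0.1))·FG·3.55
ABW = (1.043 − 1.026)·131.25·0.79/1.026 = 1.7180
OE = 259 − 259/1.043 = 10.6779 °P
AE = 259 − 259/1.026 = 6.5634 °P
RE = 0.1808·10.6779 + 0.8192·6.5634 = 7.3073 °P
Cal = (6.9·1.7180 + 4·(7.3073−0.1))·1.026·3.55

148.1810 kcal


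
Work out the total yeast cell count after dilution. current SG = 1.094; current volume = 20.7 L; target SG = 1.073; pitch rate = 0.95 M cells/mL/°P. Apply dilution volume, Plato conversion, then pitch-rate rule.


V_w = V·((SG_c−1)/(SG_t−1)−1);  °P = 259 − 259/SG_t;  cells = rate·(V+V_w)·°P
V_w = 20.7·((1.094−1)/(1.073−1)−1) = 5.9548
V_final = 20.7 + 5.9548 = 26.6548
°P = 259 − 259/1.073 = 17.6207
cells = 0.95·26.6548·17.6207

446.1921 billion cells


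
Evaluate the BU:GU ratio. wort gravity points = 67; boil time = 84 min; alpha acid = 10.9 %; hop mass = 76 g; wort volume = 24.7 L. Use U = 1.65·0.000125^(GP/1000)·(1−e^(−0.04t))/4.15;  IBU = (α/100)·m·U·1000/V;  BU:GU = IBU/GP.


U = 1.65·0.000125^(67/1000)·(1−e^(−0.04·84))/4.15 = 0.2102
IBU = (10.9/100)·76·0.2102·1000/24.7 = 70.4885
BU:GU = 70.4885/67

1.0521


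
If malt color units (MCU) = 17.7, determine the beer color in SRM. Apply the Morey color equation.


SRM = 1.4922 · MCU^0.6859
SRM = 1.4922 · 17.7^0.6859

10.7106 SRM


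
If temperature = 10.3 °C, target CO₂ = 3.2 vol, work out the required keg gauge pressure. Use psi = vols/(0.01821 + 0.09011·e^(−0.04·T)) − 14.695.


psi = 3.2/(0.01821 + 0.09011·e^(−0.04·10.3)) − 14.695

26.3875 psi


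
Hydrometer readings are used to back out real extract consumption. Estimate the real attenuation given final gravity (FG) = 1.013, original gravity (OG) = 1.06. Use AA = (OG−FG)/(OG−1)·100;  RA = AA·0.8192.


AA = (1.06 − 1.013)/(1.06 − 1)·100 = 78.3333
RA = 78.3333·0.8192

64.1707 %


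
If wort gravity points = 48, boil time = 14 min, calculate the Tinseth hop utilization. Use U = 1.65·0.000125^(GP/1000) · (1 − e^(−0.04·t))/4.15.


bigness = 1.65·0.000125^(48/1000) = 1.0719
boil_factor = (1 − e^(−0.04·14))/4.15 = 0.1033
U = 1.0719 · 0.1033

0.1107


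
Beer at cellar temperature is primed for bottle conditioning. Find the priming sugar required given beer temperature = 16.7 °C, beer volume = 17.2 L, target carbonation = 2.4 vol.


residual = 14.695·(0.01821 + 0.09011·e^(−0.04·T));  sugar = (target − residual)·4.0·V
residual = 14.695·(0.01821 + 0.09011·e^(−0.04·16.7)) = 0.9465
sugar = (2.4 − 0.9465)·4.0·17.2

99.9981 g


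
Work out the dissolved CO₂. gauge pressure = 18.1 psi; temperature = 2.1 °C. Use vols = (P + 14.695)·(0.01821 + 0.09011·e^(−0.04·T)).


vols = (18.1 + 14.695)·(0.01821 + 0.09011·e^(−0.04·2.1))

3.3143 volumes


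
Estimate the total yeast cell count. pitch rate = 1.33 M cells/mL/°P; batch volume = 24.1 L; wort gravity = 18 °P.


cells (billions) = rate · V_L · °P
cells = 1.33 · 24.1 · 18

576.9540 billion cells


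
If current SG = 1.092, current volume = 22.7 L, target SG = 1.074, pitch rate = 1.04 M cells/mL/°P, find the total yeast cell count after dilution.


V_w = V·((SG_c−1)/(SG_t−1)−1);  °P = 259 − 259/SG_t;  cells = rate·(V+V_w)·°P
V_w = 22.7·((1.092−1)/(1.074−1)−1) = 5.5216
V_final = 22.7 + 5.5216 = 28.2216
°P = 259 − 259/1.074 = 17.8454
cells = 1.04·28.2216·17.8454

523.7723 billion cells


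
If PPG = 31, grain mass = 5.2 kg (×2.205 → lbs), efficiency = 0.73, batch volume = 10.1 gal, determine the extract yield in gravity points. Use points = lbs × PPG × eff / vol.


lbs = 5.2 × 2.205 = 11.4660
points = 11.4660 × 31 × 0.73 / 10.1

25.6907 points


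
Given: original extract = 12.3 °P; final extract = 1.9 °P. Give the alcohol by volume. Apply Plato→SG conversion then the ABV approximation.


SG = 259/(259 − P);  ABV = (OG − FG)·131.25
OG = 259/(259 − 12.3) = 1.0499
FG = 259/(259 − 1.9) = 1.0074
ABV = (1.0499 − 1.0074)·131.25

5.5739 % ABV


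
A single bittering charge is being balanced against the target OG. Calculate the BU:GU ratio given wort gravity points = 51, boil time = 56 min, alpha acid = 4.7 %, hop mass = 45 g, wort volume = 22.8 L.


U = 1.65·0.000125^(GP/1000)·(1−e^(−0.04t))/4.15;  IBU = (α/100)·m·U·1000/V;  BU:GU = IBU/GP
U = 1.65·0.000125^(51/1000)·(1−e^(−0.04·56))/4.15 = 0.2246
IBU = (4.7/100)·45·0.2246·1000/22.8 = 20.8386
BU:GU = 20.8386/51

0.4086


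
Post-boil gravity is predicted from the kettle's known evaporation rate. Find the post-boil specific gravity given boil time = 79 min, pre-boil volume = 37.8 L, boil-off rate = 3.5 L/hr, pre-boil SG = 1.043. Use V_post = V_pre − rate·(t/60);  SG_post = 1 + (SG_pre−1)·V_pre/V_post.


V_post = 37.8 − 3.5·(79/60) = 33.1917
SG_post = 1 + (1.043 − 1)·37.8/33.1917

1.0490


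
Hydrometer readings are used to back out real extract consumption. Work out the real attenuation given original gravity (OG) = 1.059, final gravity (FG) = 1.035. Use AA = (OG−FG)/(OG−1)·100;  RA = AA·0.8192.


AA = (1.059 − 1.035)/(1.059 − 1)·100 = 40.6780
RA = 40.6780·0.8192

33.3234 %


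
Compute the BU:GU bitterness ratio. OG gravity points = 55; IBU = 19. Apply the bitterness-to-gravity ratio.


BU:GU = IBU / OG_points
BU:GU = 19 / 55

0.3455


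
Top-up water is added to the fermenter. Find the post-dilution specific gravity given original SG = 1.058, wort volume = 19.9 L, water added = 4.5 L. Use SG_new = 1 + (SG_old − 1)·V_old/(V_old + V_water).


pts = (1.058 − 1)·1000·19.9/(19.9 + 4.5) = 47.3033
SG_new = 1 + 47.3033/1000

1.0473


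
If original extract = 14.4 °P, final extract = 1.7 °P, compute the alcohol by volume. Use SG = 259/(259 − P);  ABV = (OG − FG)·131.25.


OG = 259/(259 − 14.4) = 1.0589
FG = 259/(259 − 1.7) = 1.0066
ABV = (1.0589 − 1.0066)·131.25

6.8597 % ABV


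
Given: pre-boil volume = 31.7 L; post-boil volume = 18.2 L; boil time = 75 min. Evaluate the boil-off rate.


rate = (V_pre − V_post) / (t_min/60)
rate = (31.7 − 18.2) / (75/60)

10.8000 L/hr


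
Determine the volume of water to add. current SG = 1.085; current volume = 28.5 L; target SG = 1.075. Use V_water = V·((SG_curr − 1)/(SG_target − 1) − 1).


V_water = 28.5·((1.085 − 1)/(1.075 − 1) − 1)

3.8000 L


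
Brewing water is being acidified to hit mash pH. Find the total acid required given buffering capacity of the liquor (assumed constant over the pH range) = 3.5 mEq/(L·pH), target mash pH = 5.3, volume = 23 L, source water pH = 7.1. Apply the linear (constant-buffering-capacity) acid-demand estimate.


acid = buffering capacity · (pH_source − pH_target) · V
acid = 3.5 · (7.1 − 5.3) · 23

144.9000 mEq


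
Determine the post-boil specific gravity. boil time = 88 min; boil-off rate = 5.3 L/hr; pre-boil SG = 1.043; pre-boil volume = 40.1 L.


V_post = V_pre − rate·(t/60);  SG_post = 1 + (SG_pre−1)·V_pre/V_post
V_post = 40.1 − 5.3·(88/60) = 32.3267
SG_post = 1 + (1.043 − 1)·40.1/32.3267

1.0533


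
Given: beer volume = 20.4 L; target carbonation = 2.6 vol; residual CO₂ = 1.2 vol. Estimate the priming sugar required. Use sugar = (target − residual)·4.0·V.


sugar = (2.6 − 1.2)·4.0·20.4

114.2400 g


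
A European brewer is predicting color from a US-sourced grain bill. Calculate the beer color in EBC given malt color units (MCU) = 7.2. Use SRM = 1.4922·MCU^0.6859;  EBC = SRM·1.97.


SRM = 1.4922·7.2^0.6859 = 5.7792
EBC = 5.7792·1.97

11.3851 EBC


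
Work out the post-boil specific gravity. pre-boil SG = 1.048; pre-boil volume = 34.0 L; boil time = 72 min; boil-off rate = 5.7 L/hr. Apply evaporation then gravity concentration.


V_post = V_pre − rate·(t/60);  SG_post = 1 + (SG_pre−1)·V_pre/V_post
V_post = 34.0 − 5.7·(72/60) = 27.1600
SG_post = 1 + (1.048 − 1)·34.0/27.1600

1.0601


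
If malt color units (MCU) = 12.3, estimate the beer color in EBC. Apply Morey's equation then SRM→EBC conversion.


SRM = 1.4922·MCU^0.6859;  EBC = SRM·1.97
SRM = 1.4922·12.3^0.6859 = 8.3444
EBC = 8.3444·1.97

16.4384 EBC


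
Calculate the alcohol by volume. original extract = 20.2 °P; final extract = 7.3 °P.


SG = 259/(259 − P);  ABV = (OG − FG)·131.25
OG = 259/(259 − 20.2) = 1.0846
FG = 259/(259 − 7.3) = 1.0290
ABV = (1.0846 − 1.0290)·131.25

7.2958 % ABV


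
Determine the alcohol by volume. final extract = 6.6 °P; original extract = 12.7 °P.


SG = 259/(259 − P);  ABV = (OG − FG)·131.25
OG = 259/(259 − 12.7) = 1.0516
FG = 259/(259 − 6.6) = 1.0261
ABV = (1.0516 − 1.0261)·131.25

3.3356 % ABV


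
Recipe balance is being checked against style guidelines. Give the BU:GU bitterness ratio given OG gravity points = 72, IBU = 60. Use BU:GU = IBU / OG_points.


BU:GU = 60 / 72

0.8333


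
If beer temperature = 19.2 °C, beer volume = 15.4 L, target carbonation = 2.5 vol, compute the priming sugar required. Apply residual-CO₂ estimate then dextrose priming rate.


residual = 14.695·(0.01821 + 0.09011·e^(−0.04·T));  sugar = (target − residual)·4.0·V
residual = 14.695·(0.01821 + 0.09011·e^(−0.04·19.2)) = 0.8819
sugar = (2.5 − 0.8819)·4.0·15.4

99.6731 g


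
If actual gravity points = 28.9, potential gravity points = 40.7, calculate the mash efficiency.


efficiency = actual / potential × 100
efficiency = 28.9 / 40.7 × 100

71.0074 %


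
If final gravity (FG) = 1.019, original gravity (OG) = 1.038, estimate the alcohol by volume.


ABV = (OG − FG) · 131.25
ABV = (1.038 − 1.019) · 131.25

2.4938 % ABV


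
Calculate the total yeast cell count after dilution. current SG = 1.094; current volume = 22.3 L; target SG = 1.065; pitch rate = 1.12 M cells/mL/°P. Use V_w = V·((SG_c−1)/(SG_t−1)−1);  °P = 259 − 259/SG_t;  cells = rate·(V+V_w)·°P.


V_w = 22.3·((1.094−1)/(1.065−1)−1) = 9.9492
V_final = 22.3 + 9.9492 = 32.2492
°P = 259 − 259/1.065 = 15.8075
cells = 1.12·32.2492·15.8075

570.9537 billion cells


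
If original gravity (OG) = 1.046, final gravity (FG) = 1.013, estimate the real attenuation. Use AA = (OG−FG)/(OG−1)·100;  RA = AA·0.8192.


AA = (1.046 − 1.013)/(1.046 − 1)·100 = 71.7391
RA = 71.7391·0.8192

58.7687 %


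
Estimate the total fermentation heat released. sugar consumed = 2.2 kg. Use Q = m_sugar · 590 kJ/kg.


Q = 2.2 · 590

1298.0000 kJ


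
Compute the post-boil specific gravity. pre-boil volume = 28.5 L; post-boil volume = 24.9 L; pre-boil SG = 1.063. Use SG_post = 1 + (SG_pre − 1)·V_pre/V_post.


pts_pre = (1.063 − 1)·1000 = 63.0000
pts_post = 63.0000·28.5/24.9 = 72.1084
SG_post = 1 + 72.1084/1000

1.0721


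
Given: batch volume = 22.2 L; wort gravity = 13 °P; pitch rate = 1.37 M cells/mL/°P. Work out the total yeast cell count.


cells (billions) = rate · V_L · °P
cells = 1.37 · 22.2 · 13

395.3820 billion cells


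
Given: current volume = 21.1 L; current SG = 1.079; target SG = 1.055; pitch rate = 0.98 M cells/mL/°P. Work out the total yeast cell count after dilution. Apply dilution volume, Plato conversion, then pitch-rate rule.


V_w = V·((SG_c−1)/(SG_t−1)−1);  °P = 259 − 259/SG_t;  cells = rate·(V+V_w)·°P
V_w = 21.1·((1.079−1)/(1.055−1)−1) = 9.2073
V_final = 21.1 + 9.2073 = 30.3073
°P = 259 − 259/1.055 = 13.5024
cells = 0.98·30.3073·13.5024

401.0356 billion cells


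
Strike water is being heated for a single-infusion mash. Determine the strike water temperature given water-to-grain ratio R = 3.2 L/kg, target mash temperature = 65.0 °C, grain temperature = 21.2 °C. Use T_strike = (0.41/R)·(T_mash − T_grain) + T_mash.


T_strike = (0.41/3.2)·(65.0 − 21.2) + 65.0

70.6119 °C


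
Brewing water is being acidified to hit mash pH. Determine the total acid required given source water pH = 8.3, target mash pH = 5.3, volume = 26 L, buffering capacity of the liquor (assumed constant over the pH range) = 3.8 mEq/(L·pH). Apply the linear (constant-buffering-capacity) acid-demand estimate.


acid = buffering capacity · (pH_source − pH_target) · V
acid = 3.8 · (8.3 − 5.3) · 26

296.4000 mEq


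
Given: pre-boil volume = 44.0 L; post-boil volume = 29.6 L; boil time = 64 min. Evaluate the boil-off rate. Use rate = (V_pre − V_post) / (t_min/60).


rate = (44.0 − 29.6) / (64/60)

13.5000 L/hr


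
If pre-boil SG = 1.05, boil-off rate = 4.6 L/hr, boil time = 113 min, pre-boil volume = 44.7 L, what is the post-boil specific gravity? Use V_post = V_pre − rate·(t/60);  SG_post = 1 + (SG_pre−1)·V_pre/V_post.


V_post = 44.7 − 4.6·(113/60) = 36.0367
SG_post = 1 + (1.05 − 1)·44.7/36.0367

1.0620


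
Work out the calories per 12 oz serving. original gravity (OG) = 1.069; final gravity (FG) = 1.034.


ABW = (OG−FG)·131.25·0.79/FG;  °P = 259 − 259/SG (for OG→OE and FG→AE);  RE = 0.1808·OE + 0.8192·AE;  Cal = (6.9·ABW + 4·(RE−0.1))·FG·3.55
ABW = (1.069 − 1.034)·131.25·0.79/1.034 = 3.5097
OE = 259 − 259/1.069 = 16.7175 °P
AE = 259 − 259/1.034 = 8.5164 °P
RE = 0.1808·16.7175 + 0.8192·8.5164 = 9.9992 °P
Cal = (6.9·3.5097 + 4·(9.9992−0.1))·1.034·3.55

234.2417 kcal


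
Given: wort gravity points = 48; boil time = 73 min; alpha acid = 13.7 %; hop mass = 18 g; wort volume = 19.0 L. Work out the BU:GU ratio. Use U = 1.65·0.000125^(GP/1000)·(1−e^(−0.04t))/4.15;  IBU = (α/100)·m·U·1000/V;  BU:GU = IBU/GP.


U = 1.65·0.000125^(48/1000)·(1−e^(−0.04·73))/4.15 = 0.2443
IBU = (13.7/100)·18·0.2443·1000/19.0 = 31.7138
BU:GU = 31.7138/48

0.6607


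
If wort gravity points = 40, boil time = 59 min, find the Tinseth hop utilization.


U = 1.65·0.000125^(GP/1000) · (1 − e^(−0.04·t))/4.15
bigness = 1.65·0.000125^(40/1000) = 1.1518
boil_factor = (1 − e^(−0.04·59))/4.15 = 0.2182
U = 1.1518 · 0.2182

0.2513


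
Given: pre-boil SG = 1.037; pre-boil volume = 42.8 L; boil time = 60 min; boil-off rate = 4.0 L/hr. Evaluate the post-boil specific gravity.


V_post = V_pre − rate·(t/60);  SG_post = 1 + (SG_pre−1)·V_pre/V_post
V_post = 42.8 − 4.0·(60/60) = 38.8000
SG_post = 1 + (1.037 − 1)·42.8/38.8000

1.0408


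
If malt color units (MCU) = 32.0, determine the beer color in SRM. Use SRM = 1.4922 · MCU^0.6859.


SRM = 1.4922 · 32.0^0.6859

16.0772 SRM


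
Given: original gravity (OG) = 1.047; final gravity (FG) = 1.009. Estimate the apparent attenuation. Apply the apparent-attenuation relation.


AA = (OG − FG)/(OG − 1) · 100
AA = (1.047 − 1.009)/(1.047 − 1) · 100

80.8511 %


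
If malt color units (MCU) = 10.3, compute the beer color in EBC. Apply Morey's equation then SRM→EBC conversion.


SRM = 1.4922·MCU^0.6859;  EBC = SRM·1.97
SRM = 1.4922·10.3^0.6859 = 7.3881
EBC = 7.3881·1.97

14.5545 EBC


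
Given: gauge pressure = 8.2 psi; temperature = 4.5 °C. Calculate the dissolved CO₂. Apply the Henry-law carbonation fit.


vols = (P + 14.695)·(0.01821 + 0.09011·e^(−0.04·T))
vols = (8.2 + 14.695)·(0.01821 + 0.09011·e^(−0.04·4.5))

2.1401 volumes


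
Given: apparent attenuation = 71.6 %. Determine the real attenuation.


RA = AA · 0.8192
RA = 71.6 · 0.8192

58.6547 %


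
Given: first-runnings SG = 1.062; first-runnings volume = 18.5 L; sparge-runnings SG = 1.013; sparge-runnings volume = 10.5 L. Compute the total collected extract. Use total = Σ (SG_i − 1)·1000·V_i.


first = (1.062 − 1)·1000·18.5 = 1147.0000
sparge = (1.013 − 1)·1000·10.5 = 136.5000
total = 1147.0000 + 136.5000

1283.5000 gravity·L


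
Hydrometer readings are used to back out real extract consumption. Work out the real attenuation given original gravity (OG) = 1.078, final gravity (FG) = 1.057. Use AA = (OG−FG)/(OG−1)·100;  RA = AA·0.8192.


AA = (1.078 − 1.057)/(1.078 − 1)·100 = 26.9231
RA = 26.9231·0.8192

22.0554 %


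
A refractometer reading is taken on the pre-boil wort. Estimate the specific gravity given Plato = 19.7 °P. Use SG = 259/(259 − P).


SG = 259/(259 − 19.7)

1.0823
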